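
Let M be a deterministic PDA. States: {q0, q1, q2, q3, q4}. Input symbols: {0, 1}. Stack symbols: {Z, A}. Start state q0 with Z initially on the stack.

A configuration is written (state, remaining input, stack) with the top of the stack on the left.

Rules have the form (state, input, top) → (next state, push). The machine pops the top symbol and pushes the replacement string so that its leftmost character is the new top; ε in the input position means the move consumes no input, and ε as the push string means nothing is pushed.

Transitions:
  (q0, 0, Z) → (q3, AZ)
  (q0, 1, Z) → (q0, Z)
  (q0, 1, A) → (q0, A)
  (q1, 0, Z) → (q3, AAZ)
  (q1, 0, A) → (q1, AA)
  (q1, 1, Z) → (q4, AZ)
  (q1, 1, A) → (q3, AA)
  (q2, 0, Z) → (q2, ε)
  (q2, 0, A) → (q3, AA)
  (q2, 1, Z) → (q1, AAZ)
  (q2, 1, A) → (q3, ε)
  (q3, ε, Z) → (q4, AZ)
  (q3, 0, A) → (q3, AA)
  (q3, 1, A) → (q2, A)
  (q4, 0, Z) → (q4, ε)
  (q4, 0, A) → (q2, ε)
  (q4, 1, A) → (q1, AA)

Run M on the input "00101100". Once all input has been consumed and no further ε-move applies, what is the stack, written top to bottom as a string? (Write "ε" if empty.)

AAAAZ

(q0, 00101100, Z)
  read 0, top Z: go to q3, push AZ → (q3, 0101100, AZ)
  read 0, top A: go to q3, push AA → (q3, 101100, AAZ)
  read 1, top A: go to q2, push A → (q2, 01100, AAZ)
  read 0, top A: go to q3, push AA → (q3, 1100, AAAZ)
  read 1, top A: go to q2, push A → (q2, 100, AAAZ)
  read 1, top A: go to q3, push ε → (q3, 00, AAZ)
  read 0, top A: go to q3, push AA → (q3, 0, AAAZ)
  read 0, top A: go to q3, push AA → (q3, ε, AAAAZ)
All input consumed in state q3 with stack AAAAZ.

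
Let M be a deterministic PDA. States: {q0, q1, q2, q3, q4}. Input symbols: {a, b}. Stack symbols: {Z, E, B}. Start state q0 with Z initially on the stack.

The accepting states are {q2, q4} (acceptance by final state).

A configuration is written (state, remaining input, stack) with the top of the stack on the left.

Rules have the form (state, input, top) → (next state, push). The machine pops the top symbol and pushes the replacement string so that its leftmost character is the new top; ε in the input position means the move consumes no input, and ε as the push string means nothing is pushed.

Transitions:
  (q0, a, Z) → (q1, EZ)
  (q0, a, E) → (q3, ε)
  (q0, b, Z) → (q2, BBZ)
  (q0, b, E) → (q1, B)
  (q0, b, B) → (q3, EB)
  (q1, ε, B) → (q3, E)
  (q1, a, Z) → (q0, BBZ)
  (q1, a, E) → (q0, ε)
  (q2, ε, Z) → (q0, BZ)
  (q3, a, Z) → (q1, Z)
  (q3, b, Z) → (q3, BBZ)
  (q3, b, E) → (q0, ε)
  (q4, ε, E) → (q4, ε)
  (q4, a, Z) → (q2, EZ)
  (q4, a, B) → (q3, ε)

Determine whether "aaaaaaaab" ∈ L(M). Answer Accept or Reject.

Accept

(q0, aaaaaaaab, Z)
  read a, top Z: go to q1, push EZ → (q1, aaaaaaab, EZ)
  read a, top E: go to q0, push ε → (q0, aaaaaab, Z)
  read a, top Z: go to q1, push EZ → (q1, aaaaab, EZ)
  read a, top E: go to q0, push ε → (q0, aaaab, Z)
  read a, top Z: go to q1, push EZ → (q1, aaab, EZ)
  read a, top E: go to q0, push ε → (q0, aab, Z)
  read a, top Z: go to q1, push EZ → (q1, ab, EZ)
  read a, top E: go to q0, push ε → (q0, b, Z)
  read b, top Z: go to q2, push BBZ → (q2, ε, BBZ)
All input consumed; state q2 ∈ F.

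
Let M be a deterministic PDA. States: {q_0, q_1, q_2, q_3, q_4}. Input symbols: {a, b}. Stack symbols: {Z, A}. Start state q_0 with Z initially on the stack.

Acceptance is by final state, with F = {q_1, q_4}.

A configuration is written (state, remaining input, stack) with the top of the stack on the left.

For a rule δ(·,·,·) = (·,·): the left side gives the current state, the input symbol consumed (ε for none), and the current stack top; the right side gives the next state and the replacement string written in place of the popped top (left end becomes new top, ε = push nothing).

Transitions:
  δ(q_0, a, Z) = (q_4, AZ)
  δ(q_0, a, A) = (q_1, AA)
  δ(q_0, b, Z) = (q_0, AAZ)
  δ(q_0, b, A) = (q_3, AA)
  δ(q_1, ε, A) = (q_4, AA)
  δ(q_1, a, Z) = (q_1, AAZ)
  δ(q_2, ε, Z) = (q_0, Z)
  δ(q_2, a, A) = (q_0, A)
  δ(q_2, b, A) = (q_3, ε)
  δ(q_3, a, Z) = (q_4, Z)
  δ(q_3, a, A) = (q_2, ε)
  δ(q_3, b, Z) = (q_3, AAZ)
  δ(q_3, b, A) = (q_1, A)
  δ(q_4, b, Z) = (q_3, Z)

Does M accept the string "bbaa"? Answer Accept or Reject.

Reject

(q_0, bbaa, Z)
  read b, top Z: go to q_0, push AAZ → (q_0, baa, AAZ)
  read b, top A: go to q_3, push AA → (q_3, aa, AAAZ)
  read a, top A: go to q_2, push ε → (q_2, a, AAZ)
  read a, top A: go to q_0, push A → (q_0, ε, AAZ)
All input consumed; state q_0 ∉ F and no further ε-move applies.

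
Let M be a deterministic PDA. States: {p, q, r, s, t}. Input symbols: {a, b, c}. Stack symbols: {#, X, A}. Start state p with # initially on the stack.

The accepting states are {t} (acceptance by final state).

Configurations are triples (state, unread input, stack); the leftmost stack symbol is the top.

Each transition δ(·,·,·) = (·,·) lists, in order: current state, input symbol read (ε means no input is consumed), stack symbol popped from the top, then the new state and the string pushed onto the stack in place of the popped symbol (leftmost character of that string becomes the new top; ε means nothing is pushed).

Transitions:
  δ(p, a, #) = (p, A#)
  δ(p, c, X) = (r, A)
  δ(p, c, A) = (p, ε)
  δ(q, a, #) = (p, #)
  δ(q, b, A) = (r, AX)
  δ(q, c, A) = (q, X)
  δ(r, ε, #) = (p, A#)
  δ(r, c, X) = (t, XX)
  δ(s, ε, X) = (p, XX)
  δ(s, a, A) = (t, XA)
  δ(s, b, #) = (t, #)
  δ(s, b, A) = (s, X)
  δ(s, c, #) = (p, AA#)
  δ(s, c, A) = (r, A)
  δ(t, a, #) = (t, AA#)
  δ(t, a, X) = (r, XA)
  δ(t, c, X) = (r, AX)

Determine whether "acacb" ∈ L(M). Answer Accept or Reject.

(p, acacb, #)
  read a, top #: go to p, push A# → (p, cacb, A#)
  read c, top A: go to p, push ε → (p, acb, #)
  read a, top #: go to p, push A# → (p, cb, A#)
  read c, top A: go to p, push ε → (p, b, #)
No transition applies at (p, b, #); input not fully consumed.

Reject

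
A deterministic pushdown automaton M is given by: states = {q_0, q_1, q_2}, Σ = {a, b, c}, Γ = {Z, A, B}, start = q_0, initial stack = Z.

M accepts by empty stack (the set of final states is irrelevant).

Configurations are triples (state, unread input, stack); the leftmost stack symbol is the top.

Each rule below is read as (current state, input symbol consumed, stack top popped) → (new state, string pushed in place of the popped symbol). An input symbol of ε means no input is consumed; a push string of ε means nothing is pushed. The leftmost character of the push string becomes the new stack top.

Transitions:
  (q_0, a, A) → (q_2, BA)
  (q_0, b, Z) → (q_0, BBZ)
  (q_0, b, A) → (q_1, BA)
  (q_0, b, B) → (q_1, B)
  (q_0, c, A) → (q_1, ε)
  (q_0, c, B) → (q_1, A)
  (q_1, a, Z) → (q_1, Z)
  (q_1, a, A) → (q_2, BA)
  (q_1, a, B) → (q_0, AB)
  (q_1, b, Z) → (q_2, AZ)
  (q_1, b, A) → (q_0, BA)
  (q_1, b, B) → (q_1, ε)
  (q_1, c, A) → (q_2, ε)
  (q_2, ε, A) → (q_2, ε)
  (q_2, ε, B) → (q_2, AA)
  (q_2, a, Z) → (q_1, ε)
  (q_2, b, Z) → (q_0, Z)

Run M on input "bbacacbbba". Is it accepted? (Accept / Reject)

(q_0, bbacacbbba, Z) ⊢ (q_0, bacacbbba, BBZ) ⊢ (q_1, acacbbba, BBZ) ⊢ (q_0, cacbbba, ABBZ) ⊢ (q_1, acbbba, BBZ) ⊢ (q_0, cbbba, ABBZ) ⊢ (q_1, bbba, BBZ) ⊢ (q_1, bba, BZ) ⊢ (q_1, ba, Z) ⊢ (q_2, a, AZ) ⊢ (q_2, a, Z) ⊢ (q_1, ε, ε)
All input consumed and the stack is empty.

Accept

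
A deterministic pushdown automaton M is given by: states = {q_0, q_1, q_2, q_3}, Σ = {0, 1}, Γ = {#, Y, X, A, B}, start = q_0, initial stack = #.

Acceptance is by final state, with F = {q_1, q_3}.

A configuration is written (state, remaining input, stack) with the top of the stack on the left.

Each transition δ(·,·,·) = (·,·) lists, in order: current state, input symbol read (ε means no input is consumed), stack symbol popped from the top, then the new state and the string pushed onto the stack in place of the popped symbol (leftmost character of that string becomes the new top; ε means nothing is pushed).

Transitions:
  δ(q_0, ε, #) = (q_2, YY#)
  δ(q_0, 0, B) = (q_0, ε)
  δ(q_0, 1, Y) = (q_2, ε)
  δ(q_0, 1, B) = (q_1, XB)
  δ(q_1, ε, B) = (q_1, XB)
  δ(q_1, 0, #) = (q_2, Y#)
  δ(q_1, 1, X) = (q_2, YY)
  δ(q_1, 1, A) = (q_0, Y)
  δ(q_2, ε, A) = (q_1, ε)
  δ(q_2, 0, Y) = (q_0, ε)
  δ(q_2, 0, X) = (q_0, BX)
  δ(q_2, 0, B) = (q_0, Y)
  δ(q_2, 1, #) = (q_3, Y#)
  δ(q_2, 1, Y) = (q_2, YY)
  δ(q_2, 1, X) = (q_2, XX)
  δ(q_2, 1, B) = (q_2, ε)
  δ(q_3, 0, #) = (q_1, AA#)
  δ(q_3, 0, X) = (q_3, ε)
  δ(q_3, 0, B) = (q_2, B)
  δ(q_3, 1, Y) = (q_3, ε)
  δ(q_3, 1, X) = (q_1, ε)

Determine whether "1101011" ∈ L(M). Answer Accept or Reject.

(q_0, 1101011, #)
  ε-move, top #: go to q_2, push YY# → (q_2, 1101011, YY#)
  read 1, top Y: go to q_2, push YY → (q_2, 101011, YYY#)
  read 1, top Y: go to q_2, push YY → (q_2, 01011, YYYY#)
  read 0, top Y: go to q_0, push ε → (q_0, 1011, YYY#)
  read 1, top Y: go to q_2, push ε → (q_2, 011, YY#)
  read 0, top Y: go to q_0, push ε → (q_0, 11, Y#)
  read 1, top Y: go to q_2, push ε → (q_2, 1, #)
  read 1, top #: go to q_3, push Y# → (q_3, ε, Y#)
All input consumed; state q_3 ∈ F.

Accept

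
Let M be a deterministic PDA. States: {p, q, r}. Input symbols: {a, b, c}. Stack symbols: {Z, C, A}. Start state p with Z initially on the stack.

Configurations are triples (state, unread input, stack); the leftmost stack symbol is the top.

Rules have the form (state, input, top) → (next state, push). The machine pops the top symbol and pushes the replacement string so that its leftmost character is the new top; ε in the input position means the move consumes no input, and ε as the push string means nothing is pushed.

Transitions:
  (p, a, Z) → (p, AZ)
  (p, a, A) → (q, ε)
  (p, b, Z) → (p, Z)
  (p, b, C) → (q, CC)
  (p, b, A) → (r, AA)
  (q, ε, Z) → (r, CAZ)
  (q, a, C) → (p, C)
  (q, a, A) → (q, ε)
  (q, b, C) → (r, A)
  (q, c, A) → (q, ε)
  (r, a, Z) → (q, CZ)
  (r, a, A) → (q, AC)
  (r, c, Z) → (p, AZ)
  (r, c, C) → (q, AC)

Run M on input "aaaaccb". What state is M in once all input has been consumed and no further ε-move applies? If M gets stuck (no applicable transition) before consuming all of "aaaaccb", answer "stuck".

stuck

(p, aaaaccb, Z)
  read a, top Z: go to p, push AZ → (p, aaaccb, AZ)
  read a, top A: go to q, push ε → (q, aaccb, Z)
  ε-move, top Z: go to r, push CAZ → (r, aaccb, CAZ)
No transition for (r, a, top C); M blocks with input aaccb remaining.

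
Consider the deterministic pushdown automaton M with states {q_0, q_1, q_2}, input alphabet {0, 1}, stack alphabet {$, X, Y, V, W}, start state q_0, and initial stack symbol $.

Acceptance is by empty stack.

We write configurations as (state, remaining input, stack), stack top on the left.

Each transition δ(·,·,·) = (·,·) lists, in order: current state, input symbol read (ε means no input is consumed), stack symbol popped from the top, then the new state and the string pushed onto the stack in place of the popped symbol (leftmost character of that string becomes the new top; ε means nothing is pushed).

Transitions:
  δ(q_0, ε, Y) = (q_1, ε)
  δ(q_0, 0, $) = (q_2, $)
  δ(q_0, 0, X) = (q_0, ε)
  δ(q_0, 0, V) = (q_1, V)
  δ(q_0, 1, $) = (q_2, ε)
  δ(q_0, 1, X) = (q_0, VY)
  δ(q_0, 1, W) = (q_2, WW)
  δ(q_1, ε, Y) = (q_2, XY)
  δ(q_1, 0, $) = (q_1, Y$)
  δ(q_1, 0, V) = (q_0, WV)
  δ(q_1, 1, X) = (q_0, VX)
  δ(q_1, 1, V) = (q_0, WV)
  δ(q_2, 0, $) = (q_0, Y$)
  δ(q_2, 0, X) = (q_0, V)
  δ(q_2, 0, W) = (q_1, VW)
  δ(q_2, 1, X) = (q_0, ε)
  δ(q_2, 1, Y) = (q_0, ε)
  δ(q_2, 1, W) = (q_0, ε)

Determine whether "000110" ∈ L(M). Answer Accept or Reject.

(q_0, 000110, $)
  read 0, top $: go to q_2, push $ → (q_2, 00110, $)
  read 0, top $: go to q_0, push Y$ → (q_0, 0110, Y$)
  ε-move, top Y: go to q_1, push ε → (q_1, 0110, $)
  read 0, top $: go to q_1, push Y$ → (q_1, 110, Y$)
  ε-move, top Y: go to q_2, push XY → (q_2, 110, XY$)
  read 1, top X: go to q_0, push ε → (q_0, 10, Y$)
  ε-move, top Y: go to q_1, push ε → (q_1, 10, $)
No transition applies at (q_1, 10, $); input not fully consumed.

Reject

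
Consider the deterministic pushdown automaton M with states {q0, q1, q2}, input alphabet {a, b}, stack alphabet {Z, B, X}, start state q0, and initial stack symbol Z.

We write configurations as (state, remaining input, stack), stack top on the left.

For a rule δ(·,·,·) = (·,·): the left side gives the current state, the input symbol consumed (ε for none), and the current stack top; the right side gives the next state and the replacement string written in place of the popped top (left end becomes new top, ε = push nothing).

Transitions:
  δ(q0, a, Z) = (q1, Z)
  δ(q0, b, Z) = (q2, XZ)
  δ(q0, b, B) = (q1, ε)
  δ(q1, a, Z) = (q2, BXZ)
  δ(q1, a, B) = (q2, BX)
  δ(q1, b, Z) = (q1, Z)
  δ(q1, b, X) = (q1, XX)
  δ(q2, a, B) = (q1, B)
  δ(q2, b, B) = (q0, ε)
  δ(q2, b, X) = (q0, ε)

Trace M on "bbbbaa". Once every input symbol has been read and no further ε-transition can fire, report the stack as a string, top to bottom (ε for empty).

(q0, bbbbaa, Z)
  read b, top Z: go to q2, push XZ → (q2, bbbaa, XZ)
  read b, top X: go to q0, push ε → (q0, bbaa, Z)
  read b, top Z: go to q2, push XZ → (q2, baa, XZ)
  read b, top X: go to q0, push ε → (q0, aa, Z)
  read a, top Z: go to q1, push Z → (q1, a, Z)
  read a, top Z: go to q2, push BXZ → (q2, ε, BXZ)
All input consumed in state q2 with stack BXZ.

BXZ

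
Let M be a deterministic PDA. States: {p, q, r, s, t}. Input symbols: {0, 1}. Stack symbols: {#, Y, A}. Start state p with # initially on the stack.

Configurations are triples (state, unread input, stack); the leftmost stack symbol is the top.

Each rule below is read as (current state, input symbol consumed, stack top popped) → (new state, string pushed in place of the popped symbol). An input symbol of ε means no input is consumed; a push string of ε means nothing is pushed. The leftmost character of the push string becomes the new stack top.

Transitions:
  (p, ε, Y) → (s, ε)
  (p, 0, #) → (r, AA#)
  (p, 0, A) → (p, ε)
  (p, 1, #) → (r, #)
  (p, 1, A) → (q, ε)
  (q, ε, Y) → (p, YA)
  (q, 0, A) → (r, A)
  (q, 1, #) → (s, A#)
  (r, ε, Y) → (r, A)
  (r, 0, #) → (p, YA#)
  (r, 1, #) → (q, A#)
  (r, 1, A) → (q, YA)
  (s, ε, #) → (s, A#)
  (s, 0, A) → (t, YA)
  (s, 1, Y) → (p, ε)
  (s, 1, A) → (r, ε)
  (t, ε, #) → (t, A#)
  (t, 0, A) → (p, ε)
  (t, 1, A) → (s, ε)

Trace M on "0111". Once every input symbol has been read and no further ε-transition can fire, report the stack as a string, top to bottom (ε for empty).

(p, 0111, #)
  read 0, top #: go to r, push AA# → (r, 111, AA#)
  read 1, top A: go to q, push YA → (q, 11, YAA#)
  ε-move, top Y: go to p, push YA → (p, 11, YAAA#)
  ε-move, top Y: go to s, push ε → (s, 11, AAA#)
  read 1, top A: go to r, push ε → (r, 1, AA#)
  read 1, top A: go to q, push YA → (q, ε, YAA#)
  ε-move, top Y: go to p, push YA → (p, ε, YAAA#)
  ε-move, top Y: go to s, push ε → (s, ε, AAA#)
All input consumed in state s with stack AAA#.

AAA#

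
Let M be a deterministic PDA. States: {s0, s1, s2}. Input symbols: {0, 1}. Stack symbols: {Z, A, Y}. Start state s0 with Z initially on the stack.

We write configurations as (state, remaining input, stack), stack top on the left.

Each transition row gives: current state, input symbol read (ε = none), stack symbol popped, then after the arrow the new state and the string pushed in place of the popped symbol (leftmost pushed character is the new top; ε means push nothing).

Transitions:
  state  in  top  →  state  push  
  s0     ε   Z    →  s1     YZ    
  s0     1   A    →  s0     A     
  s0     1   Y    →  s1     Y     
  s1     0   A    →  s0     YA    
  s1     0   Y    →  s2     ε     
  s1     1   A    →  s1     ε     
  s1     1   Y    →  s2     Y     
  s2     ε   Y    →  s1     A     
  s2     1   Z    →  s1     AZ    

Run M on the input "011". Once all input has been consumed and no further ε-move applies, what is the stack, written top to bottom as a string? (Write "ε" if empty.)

(s0, 011, Z)
  ε-move, top Z: go to s1, push YZ → (s1, 011, YZ)
  read 0, top Y: go to s2, push ε → (s2, 11, Z)
  read 1, top Z: go to s1, push AZ → (s1, 1, AZ)
  read 1, top A: go to s1, push ε → (s1, ε, Z)
All input consumed in state s1 with stack Z.

Z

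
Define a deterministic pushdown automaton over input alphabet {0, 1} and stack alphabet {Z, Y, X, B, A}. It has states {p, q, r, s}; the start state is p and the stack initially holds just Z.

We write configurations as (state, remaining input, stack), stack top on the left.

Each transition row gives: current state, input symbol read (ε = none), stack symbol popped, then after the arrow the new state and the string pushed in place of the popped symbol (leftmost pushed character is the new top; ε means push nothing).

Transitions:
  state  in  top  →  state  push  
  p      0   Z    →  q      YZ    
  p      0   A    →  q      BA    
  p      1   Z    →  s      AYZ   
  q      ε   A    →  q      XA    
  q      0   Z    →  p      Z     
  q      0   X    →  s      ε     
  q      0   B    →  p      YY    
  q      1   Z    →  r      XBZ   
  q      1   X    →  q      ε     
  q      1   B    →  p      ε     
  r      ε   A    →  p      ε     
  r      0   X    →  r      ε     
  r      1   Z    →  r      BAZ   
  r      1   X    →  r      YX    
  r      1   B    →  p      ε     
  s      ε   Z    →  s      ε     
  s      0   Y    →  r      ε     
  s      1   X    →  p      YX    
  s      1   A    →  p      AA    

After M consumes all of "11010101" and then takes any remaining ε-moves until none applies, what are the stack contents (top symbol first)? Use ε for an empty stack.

(p, 11010101, Z)
  read 1, top Z: go to s, push AYZ → (s, 1010101, AYZ)
  read 1, top A: go to p, push AA → (p, 010101, AAYZ)
  read 0, top A: go to q, push BA → (q, 10101, BAAYZ)
  read 1, top B: go to p, push ε → (p, 0101, AAYZ)
  read 0, top A: go to q, push BA → (q, 101, BAAYZ)
  read 1, top B: go to p, push ε → (p, 01, AAYZ)
  read 0, top A: go to q, push BA → (q, 1, BAAYZ)
  read 1, top B: go to p, push ε → (p, ε, AAYZ)
All input consumed in state p with stack AAYZ.

AAYZ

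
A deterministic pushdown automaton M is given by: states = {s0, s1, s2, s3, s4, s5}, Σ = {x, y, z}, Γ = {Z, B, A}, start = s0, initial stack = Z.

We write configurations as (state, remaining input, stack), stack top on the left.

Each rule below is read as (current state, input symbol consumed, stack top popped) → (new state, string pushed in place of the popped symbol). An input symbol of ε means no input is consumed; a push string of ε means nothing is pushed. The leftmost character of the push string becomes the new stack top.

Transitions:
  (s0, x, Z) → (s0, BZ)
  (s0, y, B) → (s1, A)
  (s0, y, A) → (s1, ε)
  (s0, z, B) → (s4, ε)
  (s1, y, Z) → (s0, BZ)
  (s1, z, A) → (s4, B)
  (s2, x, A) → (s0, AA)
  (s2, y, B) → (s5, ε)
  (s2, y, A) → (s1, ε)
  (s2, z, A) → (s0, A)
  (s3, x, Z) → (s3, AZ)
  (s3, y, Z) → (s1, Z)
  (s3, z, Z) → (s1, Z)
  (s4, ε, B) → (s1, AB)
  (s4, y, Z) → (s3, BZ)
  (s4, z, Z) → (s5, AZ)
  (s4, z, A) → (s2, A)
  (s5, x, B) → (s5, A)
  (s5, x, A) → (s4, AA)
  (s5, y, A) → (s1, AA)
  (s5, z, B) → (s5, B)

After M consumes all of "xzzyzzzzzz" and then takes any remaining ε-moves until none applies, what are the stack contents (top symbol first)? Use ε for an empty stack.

(s0, xzzyzzzzzz, Z)
  read x, top Z: go to s0, push BZ → (s0, zzyzzzzzz, BZ)
  read z, top B: go to s4, push ε → (s4, zyzzzzzz, Z)
  read z, top Z: go to s5, push AZ → (s5, yzzzzzz, AZ)
  read y, top A: go to s1, push AA → (s1, zzzzzz, AAZ)
  read z, top A: go to s4, push B → (s4, zzzzz, BAZ)
  ε-move, top B: go to s1, push AB → (s1, zzzzz, ABAZ)
  read z, top A: go to s4, push B → (s4, zzzz, BBAZ)
  ε-move, top B: go to s1, push AB → (s1, zzzz, ABBAZ)
  read z, top A: go to s4, push B → (s4, zzz, BBBAZ)
  ε-move, top B: go to s1, push AB → (s1, zzz, ABBBAZ)
  read z, top A: go to s4, push B → (s4, zz, BBBBAZ)
  ε-move, top B: go to s1, push AB → (s1, zz, ABBBBAZ)
  read z, top A: go to s4, push B → (s4, z, BBBBBAZ)
  ε-move, top B: go to s1, push AB → (s1, z, ABBBBBAZ)
  read z, top A: go to s4, push B → (s4, ε, BBBBBBAZ)
  ε-move, top B: go to s1, push AB → (s1, ε, ABBBBBBAZ)
All input consumed in state s1 with stack ABBBBBBAZ.

ABBBBBBAZ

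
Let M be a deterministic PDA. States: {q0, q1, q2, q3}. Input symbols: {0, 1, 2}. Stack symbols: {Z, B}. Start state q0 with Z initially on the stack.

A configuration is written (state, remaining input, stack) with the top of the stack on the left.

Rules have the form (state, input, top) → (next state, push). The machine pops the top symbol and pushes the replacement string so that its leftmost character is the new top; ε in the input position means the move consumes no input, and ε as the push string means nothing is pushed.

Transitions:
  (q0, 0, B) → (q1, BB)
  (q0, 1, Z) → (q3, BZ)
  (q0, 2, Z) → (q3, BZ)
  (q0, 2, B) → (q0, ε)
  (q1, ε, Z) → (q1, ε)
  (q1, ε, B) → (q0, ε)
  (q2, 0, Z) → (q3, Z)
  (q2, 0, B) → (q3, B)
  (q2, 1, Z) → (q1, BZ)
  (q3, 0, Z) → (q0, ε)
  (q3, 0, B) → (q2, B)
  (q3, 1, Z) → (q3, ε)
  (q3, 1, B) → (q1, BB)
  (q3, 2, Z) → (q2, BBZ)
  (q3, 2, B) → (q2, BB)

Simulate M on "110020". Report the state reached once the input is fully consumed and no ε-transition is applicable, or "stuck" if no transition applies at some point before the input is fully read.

(q0, 110020, Z) ⊢ (q3, 10020, BZ) ⊢ (q1, 0020, BBZ) ⊢ (q0, 0020, BZ) ⊢ (q1, 020, BBZ) ⊢ (q0, 020, BZ) ⊢ (q1, 20, BBZ) ⊢ (q0, 20, BZ) ⊢ (q0, 0, Z)
No transition for (q0, 0, top Z); M blocks with input 0 remaining.

stuck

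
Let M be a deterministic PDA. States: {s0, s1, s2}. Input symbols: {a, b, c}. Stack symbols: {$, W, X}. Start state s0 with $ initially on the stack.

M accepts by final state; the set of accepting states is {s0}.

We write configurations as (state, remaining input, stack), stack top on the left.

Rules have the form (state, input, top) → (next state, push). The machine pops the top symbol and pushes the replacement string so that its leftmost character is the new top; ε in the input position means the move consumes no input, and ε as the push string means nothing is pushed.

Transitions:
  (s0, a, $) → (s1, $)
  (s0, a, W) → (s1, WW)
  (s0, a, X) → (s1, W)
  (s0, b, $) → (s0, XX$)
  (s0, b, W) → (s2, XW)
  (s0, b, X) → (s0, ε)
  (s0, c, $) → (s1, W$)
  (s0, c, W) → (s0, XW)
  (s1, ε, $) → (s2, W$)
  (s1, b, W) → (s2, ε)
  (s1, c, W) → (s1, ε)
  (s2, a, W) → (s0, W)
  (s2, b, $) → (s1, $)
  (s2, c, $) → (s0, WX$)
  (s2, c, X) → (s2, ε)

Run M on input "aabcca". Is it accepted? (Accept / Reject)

(s0, aabcca, $)
  read a, top $: go to s1, push $ → (s1, abcca, $)
  ε-move, top $: go to s2, push W$ → (s2, abcca, W$)
  read a, top W: go to s0, push W → (s0, bcca, W$)
  read b, top W: go to s2, push XW → (s2, cca, XW$)
  read c, top X: go to s2, push ε → (s2, ca, W$)
No transition applies at (s2, ca, W$); input not fully consumed.

Reject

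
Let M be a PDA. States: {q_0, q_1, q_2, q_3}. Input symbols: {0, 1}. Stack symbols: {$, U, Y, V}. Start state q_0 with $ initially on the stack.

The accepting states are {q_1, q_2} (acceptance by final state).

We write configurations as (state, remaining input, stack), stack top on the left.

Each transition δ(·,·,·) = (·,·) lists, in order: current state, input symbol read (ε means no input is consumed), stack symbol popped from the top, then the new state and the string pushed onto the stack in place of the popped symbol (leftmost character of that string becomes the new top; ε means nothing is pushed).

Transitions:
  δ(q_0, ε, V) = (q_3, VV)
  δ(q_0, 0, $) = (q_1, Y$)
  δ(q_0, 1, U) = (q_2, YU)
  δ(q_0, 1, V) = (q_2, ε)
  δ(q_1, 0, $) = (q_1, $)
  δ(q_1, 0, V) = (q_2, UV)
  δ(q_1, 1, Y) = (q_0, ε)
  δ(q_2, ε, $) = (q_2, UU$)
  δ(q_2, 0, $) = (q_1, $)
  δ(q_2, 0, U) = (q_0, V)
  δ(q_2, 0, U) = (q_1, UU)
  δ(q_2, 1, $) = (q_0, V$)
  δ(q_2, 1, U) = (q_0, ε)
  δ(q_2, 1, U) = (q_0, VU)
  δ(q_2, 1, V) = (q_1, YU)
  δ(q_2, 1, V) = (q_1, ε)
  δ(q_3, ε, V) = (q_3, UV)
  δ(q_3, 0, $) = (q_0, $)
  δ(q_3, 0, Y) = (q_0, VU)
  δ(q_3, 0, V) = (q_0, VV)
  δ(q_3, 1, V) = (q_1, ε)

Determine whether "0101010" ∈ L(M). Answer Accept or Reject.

One accepting computation: (q_0, 0101010, $) ⊢ (q_1, 101010, Y$) ⊢ (q_0, 01010, $) ⊢ (q_1, 1010, Y$) ⊢ (q_0, 010, $) ⊢ (q_1, 10, Y$) ⊢ (q_0, 0, $) ⊢ (q_1, ε, Y$)
All input consumed and state q_1 ∈ F.

Accept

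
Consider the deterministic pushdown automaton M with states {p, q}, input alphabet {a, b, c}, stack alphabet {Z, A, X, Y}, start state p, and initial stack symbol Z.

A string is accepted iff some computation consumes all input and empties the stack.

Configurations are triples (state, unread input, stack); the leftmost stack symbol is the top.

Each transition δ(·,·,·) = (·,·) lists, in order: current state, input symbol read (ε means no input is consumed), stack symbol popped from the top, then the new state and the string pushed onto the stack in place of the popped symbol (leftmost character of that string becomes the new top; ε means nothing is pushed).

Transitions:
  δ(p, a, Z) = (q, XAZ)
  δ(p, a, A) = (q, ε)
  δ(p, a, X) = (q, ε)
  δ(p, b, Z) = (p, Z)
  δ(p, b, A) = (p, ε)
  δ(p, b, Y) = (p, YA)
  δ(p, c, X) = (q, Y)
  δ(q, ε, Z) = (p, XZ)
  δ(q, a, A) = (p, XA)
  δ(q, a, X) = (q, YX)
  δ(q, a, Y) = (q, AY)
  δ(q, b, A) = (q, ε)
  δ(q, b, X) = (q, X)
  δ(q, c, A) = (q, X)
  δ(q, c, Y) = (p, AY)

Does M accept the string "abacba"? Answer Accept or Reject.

Reject

(p, abacba, Z)
  read a, top Z: go to q, push XAZ → (q, bacba, XAZ)
  read b, top X: go to q, push X → (q, acba, XAZ)
  read a, top X: go to q, push YX → (q, cba, YXAZ)
  read c, top Y: go to p, push AY → (p, ba, AYXAZ)
  read b, top A: go to p, push ε → (p, a, YXAZ)
No transition applies at (p, a, YXAZ); input not fully consumed.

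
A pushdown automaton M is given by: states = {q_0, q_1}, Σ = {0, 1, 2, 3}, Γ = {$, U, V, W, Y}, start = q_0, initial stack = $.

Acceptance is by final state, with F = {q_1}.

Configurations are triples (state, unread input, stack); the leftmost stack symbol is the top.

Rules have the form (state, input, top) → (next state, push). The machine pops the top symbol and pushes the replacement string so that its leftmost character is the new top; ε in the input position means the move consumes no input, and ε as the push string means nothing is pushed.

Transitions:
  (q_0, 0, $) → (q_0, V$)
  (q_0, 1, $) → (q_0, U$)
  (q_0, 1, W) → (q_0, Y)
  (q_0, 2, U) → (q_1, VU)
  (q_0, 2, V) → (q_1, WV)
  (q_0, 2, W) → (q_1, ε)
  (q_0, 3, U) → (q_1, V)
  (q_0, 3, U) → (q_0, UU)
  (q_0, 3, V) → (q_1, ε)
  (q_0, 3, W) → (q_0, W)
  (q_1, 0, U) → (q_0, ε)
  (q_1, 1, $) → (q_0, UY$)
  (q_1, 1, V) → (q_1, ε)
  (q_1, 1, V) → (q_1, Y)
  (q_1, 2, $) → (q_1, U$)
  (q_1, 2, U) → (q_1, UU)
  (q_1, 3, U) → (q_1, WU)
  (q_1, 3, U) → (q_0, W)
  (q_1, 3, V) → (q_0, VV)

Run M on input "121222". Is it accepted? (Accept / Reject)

Accept

One accepting computation: (q_0, 121222, $) ⊢ (q_0, 21222, U$) ⊢ (q_1, 1222, VU$) ⊢ (q_1, 222, U$) ⊢ (q_1, 22, UU$) ⊢ (q_1, 2, UUU$) ⊢ (q_1, ε, UUUU$)
All input consumed and state q_1 ∈ F.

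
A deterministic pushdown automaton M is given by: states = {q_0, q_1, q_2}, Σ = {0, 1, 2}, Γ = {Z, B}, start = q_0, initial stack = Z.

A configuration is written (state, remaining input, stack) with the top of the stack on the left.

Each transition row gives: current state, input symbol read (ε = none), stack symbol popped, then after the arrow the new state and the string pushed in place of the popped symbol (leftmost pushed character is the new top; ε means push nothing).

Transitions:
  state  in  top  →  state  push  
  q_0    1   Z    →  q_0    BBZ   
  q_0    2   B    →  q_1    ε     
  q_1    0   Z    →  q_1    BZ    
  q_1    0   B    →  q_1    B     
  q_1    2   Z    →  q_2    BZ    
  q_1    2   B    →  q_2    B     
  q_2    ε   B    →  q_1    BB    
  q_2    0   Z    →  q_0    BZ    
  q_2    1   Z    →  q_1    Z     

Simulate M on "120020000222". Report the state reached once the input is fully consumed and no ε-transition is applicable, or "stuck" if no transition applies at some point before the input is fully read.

(q_0, 120020000222, Z)
  read 1, top Z: go to q_0, push BBZ → (q_0, 20020000222, BBZ)
  read 2, top B: go to q_1, push ε → (q_1, 0020000222, BZ)
  read 0, top B: go to q_1, push B → (q_1, 020000222, BZ)
  read 0, top B: go to q_1, push B → (q_1, 20000222, BZ)
  read 2, top B: go to q_2, push B → (q_2, 0000222, BZ)
  ε-move, top B: go to q_1, push BB → (q_1, 0000222, BBZ)
  read 0, top B: go to q_1, push B → (q_1, 000222, BBZ)
  read 0, top B: go to q_1, push B → (q_1, 00222, BBZ)
  read 0, top B: go to q_1, push B → (q_1, 0222, BBZ)
  read 0, top B: go to q_1, push B → (q_1, 222, BBZ)
  read 2, top B: go to q_2, push B → (q_2, 22, BBZ)
  ε-move, top B: go to q_1, push BB → (q_1, 22, BBBZ)
  read 2, top B: go to q_2, push B → (q_2, 2, BBBZ)
  ε-move, top B: go to q_1, push BB → (q_1, 2, BBBBZ)
  read 2, top B: go to q_2, push B → (q_2, ε, BBBBZ)
  ε-move, top B: go to q_1, push BB → (q_1, ε, BBBBBZ)
All input consumed; M is in state q_1.

q_1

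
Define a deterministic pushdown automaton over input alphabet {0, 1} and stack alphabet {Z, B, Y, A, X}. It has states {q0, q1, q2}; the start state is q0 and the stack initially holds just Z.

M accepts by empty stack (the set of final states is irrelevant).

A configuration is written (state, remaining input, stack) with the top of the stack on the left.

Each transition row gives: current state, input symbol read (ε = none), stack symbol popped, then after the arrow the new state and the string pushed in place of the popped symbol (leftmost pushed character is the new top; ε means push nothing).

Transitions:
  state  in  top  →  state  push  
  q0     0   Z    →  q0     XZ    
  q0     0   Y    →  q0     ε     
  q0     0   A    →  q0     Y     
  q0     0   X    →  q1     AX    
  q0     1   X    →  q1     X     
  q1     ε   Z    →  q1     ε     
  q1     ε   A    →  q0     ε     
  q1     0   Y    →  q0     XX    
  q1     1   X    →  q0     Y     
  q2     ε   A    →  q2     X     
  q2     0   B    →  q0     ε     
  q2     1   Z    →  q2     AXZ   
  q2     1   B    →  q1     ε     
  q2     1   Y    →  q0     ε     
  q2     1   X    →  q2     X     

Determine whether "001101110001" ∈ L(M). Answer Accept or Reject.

Reject

(q0, 001101110001, Z)
  read 0, top Z: go to q0, push XZ → (q0, 01101110001, XZ)
  read 0, top X: go to q1, push AX → (q1, 1101110001, AXZ)
  ε-move, top A: go to q0, push ε → (q0, 1101110001, XZ)
  read 1, top X: go to q1, push X → (q1, 101110001, XZ)
  read 1, top X: go to q0, push Y → (q0, 01110001, YZ)
  read 0, top Y: go to q0, push ε → (q0, 1110001, Z)
No transition applies at (q0, 1110001, Z); input not fully consumed.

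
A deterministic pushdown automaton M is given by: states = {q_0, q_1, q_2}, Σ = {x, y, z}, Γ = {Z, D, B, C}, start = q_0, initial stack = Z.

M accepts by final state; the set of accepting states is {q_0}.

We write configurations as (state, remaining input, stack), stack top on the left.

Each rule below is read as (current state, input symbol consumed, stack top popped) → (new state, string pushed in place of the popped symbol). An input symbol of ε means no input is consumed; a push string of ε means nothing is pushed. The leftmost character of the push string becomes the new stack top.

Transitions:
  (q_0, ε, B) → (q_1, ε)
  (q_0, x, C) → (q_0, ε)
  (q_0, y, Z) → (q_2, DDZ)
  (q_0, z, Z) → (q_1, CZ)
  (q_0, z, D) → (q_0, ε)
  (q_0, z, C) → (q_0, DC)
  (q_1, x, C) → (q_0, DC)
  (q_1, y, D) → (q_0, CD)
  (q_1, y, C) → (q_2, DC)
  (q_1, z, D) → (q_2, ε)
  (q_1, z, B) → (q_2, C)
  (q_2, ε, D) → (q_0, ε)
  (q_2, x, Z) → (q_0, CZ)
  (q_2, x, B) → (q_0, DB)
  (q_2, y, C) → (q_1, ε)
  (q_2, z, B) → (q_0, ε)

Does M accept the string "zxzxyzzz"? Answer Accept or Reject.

(q_0, zxzxyzzz, Z)
  read z, top Z: go to q_1, push CZ → (q_1, xzxyzzz, CZ)
  read x, top C: go to q_0, push DC → (q_0, zxyzzz, DCZ)
  read z, top D: go to q_0, push ε → (q_0, xyzzz, CZ)
  read x, top C: go to q_0, push ε → (q_0, yzzz, Z)
  read y, top Z: go to q_2, push DDZ → (q_2, zzz, DDZ)
  ε-move, top D: go to q_0, push ε → (q_0, zzz, DZ)
  read z, top D: go to q_0, push ε → (q_0, zz, Z)
  read z, top Z: go to q_1, push CZ → (q_1, z, CZ)
No transition applies at (q_1, z, CZ); input not fully consumed.

Reject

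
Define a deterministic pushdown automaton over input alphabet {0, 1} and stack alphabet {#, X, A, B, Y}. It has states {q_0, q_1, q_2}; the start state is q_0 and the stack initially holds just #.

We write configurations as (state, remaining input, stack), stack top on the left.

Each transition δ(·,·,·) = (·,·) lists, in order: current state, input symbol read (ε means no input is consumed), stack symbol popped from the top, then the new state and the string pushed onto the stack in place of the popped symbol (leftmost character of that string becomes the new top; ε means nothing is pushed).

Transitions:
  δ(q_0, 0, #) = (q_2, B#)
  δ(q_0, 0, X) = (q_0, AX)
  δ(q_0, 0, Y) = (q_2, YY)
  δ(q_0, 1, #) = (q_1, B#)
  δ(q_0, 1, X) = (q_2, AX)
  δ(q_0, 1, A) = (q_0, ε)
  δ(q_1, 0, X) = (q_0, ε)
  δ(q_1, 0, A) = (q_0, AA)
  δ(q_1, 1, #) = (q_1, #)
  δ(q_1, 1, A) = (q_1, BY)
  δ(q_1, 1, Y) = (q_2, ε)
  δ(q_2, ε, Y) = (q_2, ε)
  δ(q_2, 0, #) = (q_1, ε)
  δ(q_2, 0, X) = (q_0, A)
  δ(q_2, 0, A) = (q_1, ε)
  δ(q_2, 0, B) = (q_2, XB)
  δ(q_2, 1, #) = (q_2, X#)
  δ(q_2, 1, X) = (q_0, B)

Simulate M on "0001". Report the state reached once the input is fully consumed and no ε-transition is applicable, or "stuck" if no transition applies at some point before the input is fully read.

(q_0, 0001, #)
  read 0, top #: go to q_2, push B# → (q_2, 001, B#)
  read 0, top B: go to q_2, push XB → (q_2, 01, XB#)
  read 0, top X: go to q_0, push A → (q_0, 1, AB#)
  read 1, top A: go to q_0, push ε → (q_0, ε, B#)
All input consumed; M is in state q_0.

q_0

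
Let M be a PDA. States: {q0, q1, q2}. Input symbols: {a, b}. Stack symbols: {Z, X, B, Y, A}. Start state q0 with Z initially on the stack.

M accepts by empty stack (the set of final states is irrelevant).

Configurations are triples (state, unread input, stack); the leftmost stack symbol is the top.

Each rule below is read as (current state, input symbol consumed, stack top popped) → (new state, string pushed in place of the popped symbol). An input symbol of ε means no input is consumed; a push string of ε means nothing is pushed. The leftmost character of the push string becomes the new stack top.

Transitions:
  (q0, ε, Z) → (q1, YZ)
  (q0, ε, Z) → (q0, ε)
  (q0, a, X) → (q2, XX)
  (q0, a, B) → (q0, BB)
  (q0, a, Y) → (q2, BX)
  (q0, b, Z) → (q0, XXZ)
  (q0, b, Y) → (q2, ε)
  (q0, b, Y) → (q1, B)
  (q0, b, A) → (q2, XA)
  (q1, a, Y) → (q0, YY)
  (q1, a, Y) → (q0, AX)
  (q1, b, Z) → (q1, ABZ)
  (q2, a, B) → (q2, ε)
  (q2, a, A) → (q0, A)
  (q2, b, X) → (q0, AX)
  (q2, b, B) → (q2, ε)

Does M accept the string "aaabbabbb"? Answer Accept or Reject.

Reject

No computation consumes all input and empties the stack.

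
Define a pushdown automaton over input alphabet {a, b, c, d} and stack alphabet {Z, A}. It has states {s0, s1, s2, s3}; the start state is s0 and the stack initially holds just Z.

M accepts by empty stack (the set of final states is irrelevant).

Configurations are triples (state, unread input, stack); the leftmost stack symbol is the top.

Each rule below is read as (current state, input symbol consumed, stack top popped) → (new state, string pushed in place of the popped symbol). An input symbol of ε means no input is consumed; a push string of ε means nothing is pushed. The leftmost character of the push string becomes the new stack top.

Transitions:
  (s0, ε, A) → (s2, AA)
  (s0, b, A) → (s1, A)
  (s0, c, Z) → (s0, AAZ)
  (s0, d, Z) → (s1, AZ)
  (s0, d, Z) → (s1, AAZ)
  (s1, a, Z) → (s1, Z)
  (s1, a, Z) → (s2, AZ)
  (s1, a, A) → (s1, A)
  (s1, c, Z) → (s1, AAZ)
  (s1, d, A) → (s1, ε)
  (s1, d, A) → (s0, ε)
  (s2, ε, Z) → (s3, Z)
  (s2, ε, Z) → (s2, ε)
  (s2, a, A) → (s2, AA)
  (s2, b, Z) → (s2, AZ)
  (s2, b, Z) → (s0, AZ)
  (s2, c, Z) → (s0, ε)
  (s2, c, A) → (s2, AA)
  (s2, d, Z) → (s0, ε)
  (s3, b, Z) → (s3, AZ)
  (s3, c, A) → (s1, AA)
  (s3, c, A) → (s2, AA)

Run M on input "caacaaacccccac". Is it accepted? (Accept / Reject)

No computation consumes all input and empties the stack.

Reject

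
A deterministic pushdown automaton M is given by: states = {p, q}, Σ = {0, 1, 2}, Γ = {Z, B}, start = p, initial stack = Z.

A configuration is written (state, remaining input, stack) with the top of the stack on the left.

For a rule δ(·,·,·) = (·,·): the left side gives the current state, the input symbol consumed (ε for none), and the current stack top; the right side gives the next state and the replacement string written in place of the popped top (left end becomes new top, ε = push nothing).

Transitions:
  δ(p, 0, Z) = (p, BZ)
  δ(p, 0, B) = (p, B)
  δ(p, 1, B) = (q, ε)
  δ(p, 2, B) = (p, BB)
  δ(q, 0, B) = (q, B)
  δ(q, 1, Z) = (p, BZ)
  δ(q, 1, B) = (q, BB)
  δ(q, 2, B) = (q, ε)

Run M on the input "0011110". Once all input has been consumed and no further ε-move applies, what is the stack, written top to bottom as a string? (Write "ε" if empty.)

(p, 0011110, Z)
  read 0, top Z: go to p, push BZ → (p, 011110, BZ)
  read 0, top B: go to p, push B → (p, 11110, BZ)
  read 1, top B: go to q, push ε → (q, 1110, Z)
  read 1, top Z: go to p, push BZ → (p, 110, BZ)
  read 1, top B: go to q, push ε → (q, 10, Z)
  read 1, top Z: go to p, push BZ → (p, 0, BZ)
  read 0, top B: go to p, push B → (p, ε, BZ)
All input consumed in state p with stack BZ.

BZ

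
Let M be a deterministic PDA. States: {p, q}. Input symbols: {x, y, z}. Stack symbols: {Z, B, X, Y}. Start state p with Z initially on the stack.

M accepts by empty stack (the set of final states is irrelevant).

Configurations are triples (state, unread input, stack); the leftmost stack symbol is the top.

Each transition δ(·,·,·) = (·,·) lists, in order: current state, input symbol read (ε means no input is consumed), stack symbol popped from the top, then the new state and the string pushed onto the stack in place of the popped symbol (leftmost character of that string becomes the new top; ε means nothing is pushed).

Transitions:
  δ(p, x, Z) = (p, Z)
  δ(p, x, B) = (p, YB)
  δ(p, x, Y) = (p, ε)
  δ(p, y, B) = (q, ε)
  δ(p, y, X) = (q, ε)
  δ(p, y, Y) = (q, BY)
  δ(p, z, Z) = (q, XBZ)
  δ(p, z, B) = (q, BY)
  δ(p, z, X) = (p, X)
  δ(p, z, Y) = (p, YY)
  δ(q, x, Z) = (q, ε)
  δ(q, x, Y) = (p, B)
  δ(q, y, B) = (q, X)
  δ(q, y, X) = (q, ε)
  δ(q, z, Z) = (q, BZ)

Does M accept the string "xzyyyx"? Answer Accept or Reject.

(p, xzyyyx, Z)
  read x, top Z: go to p, push Z → (p, zyyyx, Z)
  read z, top Z: go to q, push XBZ → (q, yyyx, XBZ)
  read y, top X: go to q, push ε → (q, yyx, BZ)
  read y, top B: go to q, push X → (q, yx, XZ)
  read y, top X: go to q, push ε → (q, x, Z)
  read x, top Z: go to q, push ε → (q, ε, ε)
All input consumed and the stack is empty.

Accept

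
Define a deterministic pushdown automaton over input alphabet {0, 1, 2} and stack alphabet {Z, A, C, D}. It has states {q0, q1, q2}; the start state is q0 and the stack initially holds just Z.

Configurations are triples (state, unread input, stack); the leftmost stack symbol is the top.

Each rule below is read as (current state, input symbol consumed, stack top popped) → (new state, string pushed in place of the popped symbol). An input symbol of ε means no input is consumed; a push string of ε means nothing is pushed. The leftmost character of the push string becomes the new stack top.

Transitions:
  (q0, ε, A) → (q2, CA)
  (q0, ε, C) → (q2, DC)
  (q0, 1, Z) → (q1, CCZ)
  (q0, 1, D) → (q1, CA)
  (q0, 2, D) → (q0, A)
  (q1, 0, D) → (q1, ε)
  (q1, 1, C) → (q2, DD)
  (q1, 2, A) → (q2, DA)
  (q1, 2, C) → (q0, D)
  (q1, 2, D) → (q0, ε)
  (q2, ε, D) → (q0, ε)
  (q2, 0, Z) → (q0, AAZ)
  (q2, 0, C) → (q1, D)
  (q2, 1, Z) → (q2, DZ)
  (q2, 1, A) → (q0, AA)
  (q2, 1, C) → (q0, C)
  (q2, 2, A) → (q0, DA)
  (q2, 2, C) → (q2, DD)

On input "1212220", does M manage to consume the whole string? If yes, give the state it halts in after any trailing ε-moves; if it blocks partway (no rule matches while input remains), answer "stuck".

(q0, 1212220, Z)
  read 1, top Z: go to q1, push CCZ → (q1, 212220, CCZ)
  read 2, top C: go to q0, push D → (q0, 12220, DCZ)
  read 1, top D: go to q1, push CA → (q1, 2220, CACZ)
  read 2, top C: go to q0, push D → (q0, 220, DACZ)
  read 2, top D: go to q0, push A → (q0, 20, AACZ)
  ε-move, top A: go to q2, push CA → (q2, 20, CAACZ)
  read 2, top C: go to q2, push DD → (q2, 0, DDAACZ)
  ε-move, top D: go to q0, push ε → (q0, 0, DAACZ)
No transition for (q0, 0, top D); M blocks with input 0 remaining.

stuck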